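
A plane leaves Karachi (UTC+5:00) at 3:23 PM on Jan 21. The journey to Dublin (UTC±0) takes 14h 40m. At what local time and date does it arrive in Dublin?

1:03 AM on January 22

Convert departure to UTC: 3:23 PM − 5:00 = 10:23 AM UTC on Jan 21.
Add 14 hours and 40 minutes travel time → 1:03 AM UTC (Jan 22).
Dublin is UTC+0, so local arrival is the same: 1:03 AM on Jan 22.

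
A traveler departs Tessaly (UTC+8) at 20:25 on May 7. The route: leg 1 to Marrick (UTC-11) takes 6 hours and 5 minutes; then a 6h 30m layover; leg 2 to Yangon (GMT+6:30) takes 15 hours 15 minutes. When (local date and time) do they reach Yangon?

22:45 on May 8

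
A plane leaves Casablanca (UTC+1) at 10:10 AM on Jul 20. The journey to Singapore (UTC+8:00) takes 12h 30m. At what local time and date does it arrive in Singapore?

Singapore is 7:00 ahead of Casablanca.
After 12 hours 30 minutes it is 10:40 PM in Casablanca.
Shift by the zone difference: 10:40 PM + 7:00 = 5:40 AM on Jul 21 in Singapore.

5:40 AM on July 21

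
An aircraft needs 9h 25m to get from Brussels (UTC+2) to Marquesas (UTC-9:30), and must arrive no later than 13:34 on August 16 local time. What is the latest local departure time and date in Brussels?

15:39 on August 16

Target arrival in UTC: 13:34 + 9:30 = 23:04 on Aug 16.
Subtract 9 hours 25 minutes → departure 13:39 UTC on Aug 16.
Brussels is UTC+2:00: 13:39 + 2:00 = 15:39 on Aug 16.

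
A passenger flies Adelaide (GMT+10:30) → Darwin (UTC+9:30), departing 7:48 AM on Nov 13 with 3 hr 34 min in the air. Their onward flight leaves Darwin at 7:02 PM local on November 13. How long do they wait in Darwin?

Convert departure to UTC: 7:48 AM − 10:30 = 9:18 PM UTC on Nov 12.
Add 3 hours 34 minutes flight time → 12:52 AM UTC (Nov 13).
Darwin is UTC+9:30, so local arrival = 12:52 AM + 9:30 = 10:22 AM on Nov 13.
Layover = 7:02 PM − 10:22 AM = 8 hours 40 minutes.

8 hours 40 minutes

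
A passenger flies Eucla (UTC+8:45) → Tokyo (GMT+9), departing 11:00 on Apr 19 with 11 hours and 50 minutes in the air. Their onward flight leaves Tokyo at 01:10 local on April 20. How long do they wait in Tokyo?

2 hours 5 minutes

Convert departure to UTC: 11:00 − 8:45 = 02:15 UTC on Apr 19.
Add 11 hours and 50 minutes flight time → 14:05 UTC.
Tokyo is UTC+9:00, so local arrival = 14:05 + 9:00 = 23:05 on Apr 19.
Layover = 01:10 − 23:05 (+1 day) = 2 hours 5 minutes.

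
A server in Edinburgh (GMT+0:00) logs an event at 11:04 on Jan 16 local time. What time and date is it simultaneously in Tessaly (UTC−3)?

Edinburgh is UTC+0 so that is 11:04 UTC.
Tessaly is UTC−3:00: 11:04 − 3:00 = 08:04 on Jan 16.

08:04 on January 16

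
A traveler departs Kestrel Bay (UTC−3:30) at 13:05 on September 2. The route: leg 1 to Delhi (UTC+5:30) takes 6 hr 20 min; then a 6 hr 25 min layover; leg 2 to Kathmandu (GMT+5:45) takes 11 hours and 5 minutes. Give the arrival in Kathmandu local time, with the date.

Convert departure to UTC: 13:05 + 3:30 = 16:35 UTC on Sep 2.
Add 6 hours 20 minutes leg 1 → 22:55 UTC.
Add 6 hours and 25 minutes layover in Delhi → 05:20 UTC (Sep 3).
Add 11 hours 5 minutes leg 2 → 16:25 UTC.
Kathmandu is UTC+5:45, so local arrival = 16:25 + 5:45 = 22:10 on Sep 3.

22:10 on Sep 3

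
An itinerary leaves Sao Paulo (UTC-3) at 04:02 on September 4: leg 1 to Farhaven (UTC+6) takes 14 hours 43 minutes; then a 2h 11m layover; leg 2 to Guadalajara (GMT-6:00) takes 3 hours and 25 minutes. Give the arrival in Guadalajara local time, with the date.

21:21 on September 4

Convert departure to UTC: 04:02 + 3:00 = 07:02 UTC on Sep 4.
Add 14 hours 43 minutes leg 1 → 21:45 UTC.
Add 2 hours and 11 minutes layover in Farhaven → 23:56 UTC.
Add 3 hours 25 minutes leg 2 → 03:21 UTC (Sep 5).
Guadalajara is UTC−6:00, so local arrival = 03:21 − 6:00 = 21:21 on Sep 4.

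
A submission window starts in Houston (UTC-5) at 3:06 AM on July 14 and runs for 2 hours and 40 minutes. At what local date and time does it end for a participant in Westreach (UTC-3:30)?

7:16 AM on Jul 14

Westreach is 1:30 ahead of Houston.
After 2 hours 40 minutes it is 5:46 AM in Houston.
Shift by the zone difference: 5:46 AM + 1:30 = 7:16 AM on Jul 14 in Westreach.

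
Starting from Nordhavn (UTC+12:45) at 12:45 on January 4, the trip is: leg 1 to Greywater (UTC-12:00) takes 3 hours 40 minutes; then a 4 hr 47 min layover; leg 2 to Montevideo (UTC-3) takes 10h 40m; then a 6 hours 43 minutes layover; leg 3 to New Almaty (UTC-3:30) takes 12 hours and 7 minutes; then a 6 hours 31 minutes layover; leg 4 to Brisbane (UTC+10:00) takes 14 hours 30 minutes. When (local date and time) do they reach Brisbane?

Convert departure to UTC: 12:45 − 12:45 = 00:00 UTC on Jan 4.
Add 3 hours and 40 minutes leg 1 → 03:40 UTC.
Add 4 hours 47 minutes layover in Greywater → 08:27 UTC.
Add 10 hours 40 minutes leg 2 → 19:07 UTC.
Add 6 hours and 43 minutes layover in Montevideo → 01:50 UTC (Jan 5).
Add 12 hours and 7 minutes leg 3 → 13:57 UTC.
Add 6 hours 31 minutes layover in New Almaty → 20:28 UTC.
Add 14 hours 30 minutes leg 4 → 10:58 UTC (Jan 6).
Brisbane is UTC+10:00, so local arrival = 10:58 + 10:00 = 20:58 on Jan 6.

20:58 on January 6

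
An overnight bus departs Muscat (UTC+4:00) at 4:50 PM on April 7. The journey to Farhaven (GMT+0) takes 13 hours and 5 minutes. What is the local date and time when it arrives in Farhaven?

1:55 AM on April 8

Convert departure to UTC: 4:50 PM − 4:00 = 12:50 PM UTC on Apr 7.
Add 13 hours and 5 minutes travel time → 1:55 AM UTC (Apr 8).
Farhaven is UTC+0, so local arrival is the same: 1:55 AM on Apr 8.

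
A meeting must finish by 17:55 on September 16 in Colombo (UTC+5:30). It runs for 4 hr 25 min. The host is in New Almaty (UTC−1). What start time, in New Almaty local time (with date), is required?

07:00 on Sep 16

Target end time in UTC: 17:55 − 5:30 = 12:25 on Sep 16.
Subtract 4 hours 25 minutes → start 08:00 UTC on Sep 16.
New Almaty is UTC−1:00: 08:00 − 1:00 = 07:00 on Sep 16.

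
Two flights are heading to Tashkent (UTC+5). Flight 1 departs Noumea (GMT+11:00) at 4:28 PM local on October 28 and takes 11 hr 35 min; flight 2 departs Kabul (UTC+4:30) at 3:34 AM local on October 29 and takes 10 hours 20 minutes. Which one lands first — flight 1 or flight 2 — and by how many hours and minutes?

Flight 1 in UTC: 4:28 PM − 11:00 = 5:28 AM on Oct 28.
+11 hours 35 minutes → arrive 5:03 PM UTC on Oct 28.
Flight 2 in UTC: 3:34 AM − 4:30 = 11:04 PM on Oct 28.
+10 hours 20 minutes → arrive 9:24 AM UTC on Oct 29.
Flight 1 lands earlier by 16 hours 21 minutes.

the first, by 16 hours 21 minutes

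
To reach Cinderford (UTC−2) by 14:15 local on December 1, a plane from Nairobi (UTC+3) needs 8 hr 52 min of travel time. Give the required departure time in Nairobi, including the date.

Target arrival in UTC: 14:15 + 2:00 = 16:15 on Dec 1.
Subtract 8 hours 52 minutes → departure 07:23 UTC on Dec 1.
Nairobi is UTC+3:00: 07:23 + 3:00 = 10:23 on Dec 1.

10:23 on Dec 1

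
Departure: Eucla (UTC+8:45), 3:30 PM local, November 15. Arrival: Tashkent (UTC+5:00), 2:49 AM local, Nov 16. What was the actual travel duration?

15 hours 4 minutes

Tashkent is 3:45 behind Eucla.
Clock-face elapsed time (ignoring zones) is 11 hours 19 minutes.
Actual elapsed = 11 hours 19 minutes + 3:45 = 15 hours 4 minutes.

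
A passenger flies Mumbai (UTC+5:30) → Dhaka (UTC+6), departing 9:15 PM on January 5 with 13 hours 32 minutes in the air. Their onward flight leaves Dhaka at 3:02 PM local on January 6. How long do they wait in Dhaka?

3 hours 45 minutes

Convert departure to UTC: 9:15 PM − 5:30 = 3:45 PM UTC on Jan 5.
Add 13 hours 32 minutes flight time → 5:17 AM UTC (Jan 6).
Dhaka is UTC+6:00, so local arrival = 5:17 AM + 6:00 = 11:17 AM on Jan 6.
Layover = 3:02 PM − 11:17 AM = 3 hours 45 minutes.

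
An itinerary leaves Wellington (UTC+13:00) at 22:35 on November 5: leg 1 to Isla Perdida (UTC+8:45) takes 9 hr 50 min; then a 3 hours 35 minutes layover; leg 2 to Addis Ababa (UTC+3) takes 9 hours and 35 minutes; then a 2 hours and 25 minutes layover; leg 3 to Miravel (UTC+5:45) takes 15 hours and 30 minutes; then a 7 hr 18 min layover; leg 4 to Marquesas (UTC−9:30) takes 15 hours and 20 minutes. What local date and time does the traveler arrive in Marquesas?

15:38 on November 7

Convert departure to UTC: 22:35 − 13:00 = 09:35 UTC on Nov 5.
Add 9 hours 50 minutes leg 1 → 19:25 UTC.
Add 3 hours 35 minutes layover in Isla Perdida → 23:00 UTC.
Add 9 hours and 35 minutes leg 2 → 08:35 UTC (Nov 6).
Add 2 hours and 25 minutes layover in Addis Ababa → 11:00 UTC.
Add 15 hours and 30 minutes leg 3 → 02:30 UTC (Nov 7).
Add 7 hours and 18 minutes layover in Miravel → 09:48 UTC.
Add 15 hours 20 minutes leg 4 → 01:08 UTC (Nov 8).
Marquesas is UTC−9:30, so local arrival = 01:08 − 9:30 = 15:38 on Nov 7.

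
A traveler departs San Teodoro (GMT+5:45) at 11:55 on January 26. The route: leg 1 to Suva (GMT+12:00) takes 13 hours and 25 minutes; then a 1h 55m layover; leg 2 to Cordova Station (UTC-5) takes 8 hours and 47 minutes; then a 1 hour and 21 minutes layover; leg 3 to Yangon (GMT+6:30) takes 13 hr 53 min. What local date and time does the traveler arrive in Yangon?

Convert departure to UTC: 11:55 − 5:45 = 06:10 UTC on Jan 26.
Add 13 hours and 25 minutes leg 1 → 19:35 UTC.
Add 1 hour 55 minutes layover in Suva → 21:30 UTC.
Add 8 hours 47 minutes leg 2 → 06:17 UTC (Jan 27).
Add 1 hour and 21 minutes layover in Cordova Station → 07:38 UTC.
Add 13 hours 53 minutes leg 3 → 21:31 UTC.
Yangon is UTC+6:30, so local arrival = 21:31 + 6:30 = 04:01 on Jan 28.

04:01 on Jan 28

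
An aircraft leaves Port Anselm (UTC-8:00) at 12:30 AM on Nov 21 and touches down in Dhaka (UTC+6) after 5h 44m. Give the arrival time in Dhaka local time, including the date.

8:14 PM on November 21

Convert departure to UTC: 12:30 AM + 8:00 = 8:30 AM UTC on Nov 21.
Add 5 hours 44 minutes travel time → 2:14 PM UTC.
Dhaka is UTC+6:00, so local arrival = 2:14 PM + 6:00 = 8:14 PM on Nov 21.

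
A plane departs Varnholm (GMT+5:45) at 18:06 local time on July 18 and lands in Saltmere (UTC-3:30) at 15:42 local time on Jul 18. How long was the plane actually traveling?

Saltmere is 9:15 behind Varnholm.
Clock-face elapsed time (ignoring zones) is −2 hours 24 minutes.
Actual elapsed = −2 hours 24 minutes + 9:15 = 6 hours 51 minutes.

6 hours 51 minutes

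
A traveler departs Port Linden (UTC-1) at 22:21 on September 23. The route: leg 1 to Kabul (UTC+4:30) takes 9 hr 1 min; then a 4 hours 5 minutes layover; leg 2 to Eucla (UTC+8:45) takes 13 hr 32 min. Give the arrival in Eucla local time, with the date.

Convert departure to UTC: 22:21 + 1:00 = 23:21 UTC on Sep 23.
Add 9 hours and 1 minute leg 1 → 08:22 UTC (Sep 24).
Add 4 hours and 5 minutes layover in Kabul → 12:27 UTC.
Add 13 hours and 32 minutes leg 2 → 01:59 UTC (Sep 25).
Eucla is UTC+8:45, so local arrival = 01:59 + 8:45 = 10:44 on Sep 25.

10:44 on September 25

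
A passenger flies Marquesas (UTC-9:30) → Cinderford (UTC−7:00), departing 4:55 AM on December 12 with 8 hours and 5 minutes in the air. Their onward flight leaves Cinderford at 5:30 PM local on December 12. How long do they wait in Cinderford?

2 hours

Convert departure to UTC: 4:55 AM + 9:30 = 2:25 PM UTC on Dec 12.
Add 8 hours and 5 minutes flight time → 10:30 PM UTC.
Cinderford is UTC−7:00, so local arrival = 10:30 PM − 7:00 = 3:30 PM on Dec 12.
Layover = 5:30 PM − 3:30 PM = 2 hours.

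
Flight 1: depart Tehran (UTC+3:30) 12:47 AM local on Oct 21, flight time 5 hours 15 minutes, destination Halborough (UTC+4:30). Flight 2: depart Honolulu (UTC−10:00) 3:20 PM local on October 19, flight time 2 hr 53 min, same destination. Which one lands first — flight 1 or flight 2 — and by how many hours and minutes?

Flight 1 in UTC: 12:47 AM − 3:30 = 9:17 PM on Oct 20.
+5 hours 15 minutes → arrive 2:32 AM UTC on Oct 21.
Flight 2 in UTC: 3:20 PM + 10:00 = 1:20 AM on Oct 20.
+2 hours and 53 minutes → arrive 4:13 AM UTC on Oct 20.
Flight 2 lands earlier by 22 hours 19 minutes.

the second, by 22 hours 19 minutes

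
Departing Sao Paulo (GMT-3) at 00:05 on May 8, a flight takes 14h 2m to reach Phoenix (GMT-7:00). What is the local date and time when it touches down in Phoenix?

Convert departure to UTC: 00:05 + 3:00 = 03:05 UTC on May 8.
Add 14 hours 2 minutes travel time → 17:07 UTC.
Phoenix is UTC−7:00, so local arrival = 17:07 − 7:00 = 10:07 on May 8.

10:07 on May 8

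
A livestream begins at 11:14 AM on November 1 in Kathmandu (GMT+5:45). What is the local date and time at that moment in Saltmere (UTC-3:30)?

Saltmere is 9:15 behind Kathmandu.
Shift by the zone difference: 11:14 AM − 9:15 = 1:59 AM on Nov 1 in Saltmere.

1:59 AM on November 1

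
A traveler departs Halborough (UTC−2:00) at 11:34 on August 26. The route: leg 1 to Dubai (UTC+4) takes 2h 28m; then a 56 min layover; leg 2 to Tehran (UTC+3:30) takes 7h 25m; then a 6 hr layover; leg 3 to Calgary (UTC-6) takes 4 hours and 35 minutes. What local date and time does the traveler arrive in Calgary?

Convert departure to UTC: 11:34 + 2:00 = 13:34 UTC on Aug 26.
Add 2 hours and 28 minutes leg 1 → 16:02 UTC.
Add 56 minutes layover in Dubai → 16:58 UTC.
Add 7 hours and 25 minutes leg 2 → 00:23 UTC (Aug 27).
Add 6 hours layover in Tehran → 06:23 UTC.
Add 4 hours and 35 minutes leg 3 → 10:58 UTC.
Calgary is UTC−6:00, so local arrival = 10:58 − 6:00 = 04:58 on Aug 27.

04:58 on Aug 27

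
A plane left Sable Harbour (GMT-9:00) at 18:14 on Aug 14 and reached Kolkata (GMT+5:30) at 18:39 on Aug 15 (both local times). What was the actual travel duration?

Departure in UTC: 18:14 + 9:00 = 03:14 on Aug 15.
Arrival in UTC: 18:39 − 5:30 = 13:09 on Aug 15.
Elapsed = 13:09 − 03:14 = 9 hours 55 minutes.

9 hours 55 minutes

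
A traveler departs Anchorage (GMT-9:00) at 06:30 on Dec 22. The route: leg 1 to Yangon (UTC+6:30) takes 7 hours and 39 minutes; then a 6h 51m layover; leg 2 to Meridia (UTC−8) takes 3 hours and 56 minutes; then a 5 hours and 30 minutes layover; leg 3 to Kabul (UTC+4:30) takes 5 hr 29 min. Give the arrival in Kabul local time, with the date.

01:25 on Dec 24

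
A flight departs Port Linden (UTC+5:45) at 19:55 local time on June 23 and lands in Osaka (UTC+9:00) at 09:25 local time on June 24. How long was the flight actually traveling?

10 hours 15 minutes

Osaka is 3:15 ahead of Port Linden.
Clock-face elapsed time (ignoring zones) is 13 hours 30 minutes.
Actual elapsed = 13 hours 30 minutes − 3:15 = 10 hours 15 minutes.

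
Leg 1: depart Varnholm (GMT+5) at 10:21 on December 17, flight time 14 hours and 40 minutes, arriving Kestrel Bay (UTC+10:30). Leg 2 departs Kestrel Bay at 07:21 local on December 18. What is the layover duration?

50 minutes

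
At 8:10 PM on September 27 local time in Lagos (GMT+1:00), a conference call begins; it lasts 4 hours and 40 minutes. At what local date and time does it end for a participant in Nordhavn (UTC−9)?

2:50 PM on Sep 27

Convert start to UTC: 8:10 PM − 1:00 = 7:10 PM UTC on Sep 27.
Add 4 hours and 40 minutes duration → 11:50 PM UTC.
Nordhavn is UTC−9:00, so local end time = 11:50 PM − 9:00 = 2:50 PM on Sep 27.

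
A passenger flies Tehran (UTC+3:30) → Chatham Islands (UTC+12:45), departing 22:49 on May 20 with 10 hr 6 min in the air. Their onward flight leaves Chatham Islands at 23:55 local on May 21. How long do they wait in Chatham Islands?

Convert departure to UTC: 22:49 − 3:30 = 19:19 UTC on May 20.
Add 10 hours and 6 minutes flight time → 05:25 UTC (May 21).
Chatham Islands is UTC+12:45, so local arrival = 05:25 + 12:45 = 18:10 on May 21.
Layover = 23:55 − 18:10 = 5 hours 45 minutes.

5 hours 45 minutes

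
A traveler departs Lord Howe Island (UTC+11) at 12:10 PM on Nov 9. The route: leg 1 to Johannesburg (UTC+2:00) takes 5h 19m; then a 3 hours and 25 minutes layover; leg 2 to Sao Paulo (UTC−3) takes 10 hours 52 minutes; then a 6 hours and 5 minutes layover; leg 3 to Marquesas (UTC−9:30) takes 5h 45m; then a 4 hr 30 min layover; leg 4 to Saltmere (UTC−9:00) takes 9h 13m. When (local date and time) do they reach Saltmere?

1:19 PM on November 10

Convert departure to UTC: 12:10 PM − 11:00 = 1:10 AM UTC on Nov 9.
Add 5 hours and 19 minutes leg 1 → 6:29 AM UTC.
Add 3 hours and 25 minutes layover in Johannesburg → 9:54 AM UTC.
Add 10 hours 52 minutes leg 2 → 8:46 PM UTC.
Add 6 hours and 5 minutes layover in Sao Paulo → 2:51 AM UTC (Nov 10).
Add 5 hours and 45 minutes leg 3 → 8:36 AM UTC.
Add 4 hours and 30 minutes layover in Marquesas → 1:06 PM UTC.
Add 9 hours 13 minutes leg 4 → 10:19 PM UTC.
Saltmere is UTC−9:00, so local arrival = 10:19 PM − 9:00 = 1:19 PM on Nov 10.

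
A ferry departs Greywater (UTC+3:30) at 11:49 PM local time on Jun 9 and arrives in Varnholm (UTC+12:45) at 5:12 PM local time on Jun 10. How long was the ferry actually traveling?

8 hours 8 minutes

Departure in UTC: 11:49 PM − 3:30 = 8:19 PM on Jun 9.
Arrival in UTC: 5:12 PM − 12:45 = 4:27 AM on Jun 10.
Elapsed = 4:27 AM − 8:19 PM (+1 day) = 8 hours 8 minutes.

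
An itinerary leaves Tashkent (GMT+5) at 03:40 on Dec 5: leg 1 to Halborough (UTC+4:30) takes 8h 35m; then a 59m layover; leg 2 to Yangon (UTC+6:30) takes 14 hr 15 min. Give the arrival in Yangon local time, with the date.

04:59 on Dec 6

Convert departure to UTC: 03:40 − 5:00 = 22:40 UTC on Dec 4.
Add 8 hours and 35 minutes leg 1 → 07:15 UTC (Dec 5).
Add 59 minutes layover in Halborough → 08:14 UTC.
Add 14 hours 15 minutes leg 2 → 22:29 UTC.
Yangon is UTC+6:30, so local arrival = 22:29 + 6:30 = 04:59 on Dec 6.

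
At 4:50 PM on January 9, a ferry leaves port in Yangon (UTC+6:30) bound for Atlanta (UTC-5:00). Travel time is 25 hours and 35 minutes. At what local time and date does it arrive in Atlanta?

Convert departure to UTC: 4:50 PM − 6:30 = 10:20 AM UTC on Jan 9.
Add 25 hours 35 minutes travel time → 11:55 AM UTC (Jan 10).
Atlanta is UTC−5:00, so local arrival = 11:55 AM − 5:00 = 6:55 AM on Jan 10.

6:55 AM on January 10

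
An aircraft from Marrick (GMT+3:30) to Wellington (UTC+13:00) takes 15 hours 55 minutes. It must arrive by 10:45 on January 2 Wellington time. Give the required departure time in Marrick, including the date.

09:20 on January 1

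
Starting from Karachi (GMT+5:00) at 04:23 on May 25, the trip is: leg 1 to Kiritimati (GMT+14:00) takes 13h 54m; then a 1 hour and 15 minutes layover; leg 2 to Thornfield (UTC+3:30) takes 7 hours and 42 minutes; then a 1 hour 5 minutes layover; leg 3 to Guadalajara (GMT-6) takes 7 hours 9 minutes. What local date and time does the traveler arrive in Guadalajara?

Convert departure to UTC: 04:23 − 5:00 = 23:23 UTC on May 24.
Add 13 hours 54 minutes leg 1 → 13:17 UTC (May 25).
Add 1 hour 15 minutes layover in Kiritimati → 14:32 UTC.
Add 7 hours and 42 minutes leg 2 → 22:14 UTC.
Add 1 hour 5 minutes layover in Thornfield → 23:19 UTC.
Add 7 hours and 9 minutes leg 3 → 06:28 UTC (May 26).
Guadalajara is UTC−6:00, so local arrival = 06:28 − 6:00 = 00:28 on May 26.

00:28 on May 26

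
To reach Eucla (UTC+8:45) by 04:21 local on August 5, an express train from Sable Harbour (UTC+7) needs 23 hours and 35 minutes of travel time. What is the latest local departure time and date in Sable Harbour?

03:01 on August 4

Target arrival in UTC: 04:21 − 8:45 = 19:36 on Aug 4.
Subtract 23 hours and 35 minutes → departure 20:01 UTC on Aug 3.
Sable Harbour is UTC+7:00: 20:01 + 7:00 = 03:01 on Aug 4.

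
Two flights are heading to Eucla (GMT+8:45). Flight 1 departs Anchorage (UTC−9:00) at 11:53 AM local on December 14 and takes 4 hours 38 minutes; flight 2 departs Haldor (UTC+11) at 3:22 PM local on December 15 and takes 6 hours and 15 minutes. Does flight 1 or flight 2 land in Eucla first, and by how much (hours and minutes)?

Flight 1 in UTC: 11:53 AM + 9:00 = 8:53 PM on Dec 14.
+4 hours 38 minutes → arrive 1:31 AM UTC on Dec 15.
Flight 2 in UTC: 3:22 PM − 11:00 = 4:22 AM on Dec 15.
+6 hours and 15 minutes → arrive 10:37 AM UTC on Dec 15.
Flight 1 lands earlier by 9 hours 6 minutes.

the first, by 9 hours 6 minutes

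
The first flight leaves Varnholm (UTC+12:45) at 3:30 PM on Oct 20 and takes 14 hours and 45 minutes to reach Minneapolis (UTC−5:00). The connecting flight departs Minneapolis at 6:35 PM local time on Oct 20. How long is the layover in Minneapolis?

6 hours 5 minutes

Convert departure to UTC: 3:30 PM − 12:45 = 2:45 AM UTC on Oct 20.
Add 14 hours and 45 minutes flight time → 5:30 PM UTC.
Minneapolis is UTC−5:00, so local arrival = 5:30 PM − 5:00 = 12:30 PM on Oct 20.
Layover = 6:35 PM − 12:30 PM = 6 hours 5 minutes.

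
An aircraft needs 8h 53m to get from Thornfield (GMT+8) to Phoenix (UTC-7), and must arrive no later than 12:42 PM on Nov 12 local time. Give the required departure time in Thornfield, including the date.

Target arrival in UTC: 12:42 PM + 7:00 = 7:42 PM on Nov 12.
Subtract 8 hours and 53 minutes → departure 10:49 AM UTC on Nov 12.
Thornfield is UTC+8:00: 10:49 AM + 8:00 = 6:49 PM on Nov 12.

6:49 PM on November 12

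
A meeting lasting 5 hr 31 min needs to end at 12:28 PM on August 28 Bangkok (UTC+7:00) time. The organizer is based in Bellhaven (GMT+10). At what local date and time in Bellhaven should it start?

Target end time in UTC: 12:28 PM − 7:00 = 5:28 AM on Aug 28.
Subtract 5 hours 31 minutes → start 11:57 PM UTC on Aug 27.
Bellhaven is UTC+10:00: 11:57 PM + 10:00 = 9:57 AM on Aug 28.

9:57 AM on August 28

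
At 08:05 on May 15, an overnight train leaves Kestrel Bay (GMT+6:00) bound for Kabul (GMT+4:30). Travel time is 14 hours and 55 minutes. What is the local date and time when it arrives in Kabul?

Convert departure to UTC: 08:05 − 6:00 = 02:05 UTC on May 15.
Add 14 hours and 55 minutes travel time → 17:00 UTC.
Kabul is UTC+4:30, so local arrival = 17:00 + 4:30 = 21:30 on May 15.

21:30 on May 15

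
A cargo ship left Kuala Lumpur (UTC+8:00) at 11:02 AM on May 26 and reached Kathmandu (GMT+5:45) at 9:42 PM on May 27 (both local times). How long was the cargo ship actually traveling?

Kathmandu is 2:15 behind Kuala Lumpur.
Clock-face elapsed time (ignoring zones) is 34 hours 40 minutes.
Actual elapsed = 34 hours 40 minutes + 2:15 = 36 hours 55 minutes.

36 hours 55 minutes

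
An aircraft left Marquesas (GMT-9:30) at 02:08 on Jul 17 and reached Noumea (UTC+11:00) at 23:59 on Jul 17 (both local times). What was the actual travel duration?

1 hour 21 minutes

Departure in UTC: 02:08 + 9:30 = 11:38 on Jul 17.
Arrival in UTC: 23:59 − 11:00 = 12:59 on Jul 17.
Elapsed = 12:59 − 11:38 = 1 hour 21 minutes.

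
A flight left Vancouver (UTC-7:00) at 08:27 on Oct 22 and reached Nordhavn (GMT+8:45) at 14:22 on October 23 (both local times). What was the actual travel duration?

Departure in UTC: 08:27 + 7:00 = 15:27 on Oct 22.
Arrival in UTC: 14:22 − 8:45 = 05:37 on Oct 23.
Elapsed = 05:37 − 15:27 (+1 day) = 14 hours 10 minutes.

14 hours 10 minutes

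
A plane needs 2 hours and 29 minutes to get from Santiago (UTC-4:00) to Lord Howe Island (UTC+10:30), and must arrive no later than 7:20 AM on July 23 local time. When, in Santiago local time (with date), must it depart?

2:21 PM on Jul 22

Target arrival in UTC: 7:20 AM − 10:30 = 8:50 PM on Jul 22.
Subtract 2 hours 29 minutes → departure 6:21 PM UTC on Jul 22.
Santiago is UTC−4:00: 6:21 PM − 4:00 = 2:21 PM on Jul 22.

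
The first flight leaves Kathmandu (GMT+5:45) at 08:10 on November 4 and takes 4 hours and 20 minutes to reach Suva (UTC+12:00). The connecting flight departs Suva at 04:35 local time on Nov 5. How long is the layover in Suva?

9 hours 50 minutes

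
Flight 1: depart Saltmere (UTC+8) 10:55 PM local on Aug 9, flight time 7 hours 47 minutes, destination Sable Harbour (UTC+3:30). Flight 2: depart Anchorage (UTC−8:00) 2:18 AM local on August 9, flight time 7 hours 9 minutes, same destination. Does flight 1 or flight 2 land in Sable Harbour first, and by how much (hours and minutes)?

Flight 1 in UTC: 10:55 PM − 8:00 = 2:55 PM on Aug 9.
+7 hours 47 minutes → arrive 10:42 PM UTC on Aug 9.
Flight 2 in UTC: 2:18 AM + 8:00 = 10:18 AM on Aug 9.
+7 hours and 9 minutes → arrive 5:27 PM UTC on Aug 9.
Flight 2 lands earlier by 5 hours 15 minutes.

the second, by 5 hours 15 minutes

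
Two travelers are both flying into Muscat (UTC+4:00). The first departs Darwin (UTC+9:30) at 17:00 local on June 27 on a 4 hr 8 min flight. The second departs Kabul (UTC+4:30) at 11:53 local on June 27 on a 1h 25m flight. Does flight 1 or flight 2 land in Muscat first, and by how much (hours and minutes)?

Flight 1 in UTC: 17:00 − 9:30 = 07:30 on Jun 27.
+4 hours and 8 minutes → arrive 11:38 UTC on Jun 27.
Flight 2 in UTC: 11:53 − 4:30 = 07:23 on Jun 27.
+1 hour and 25 minutes → arrive 08:48 UTC on Jun 27.
Flight 2 lands earlier by 2 hours 50 minutes.

the second, by 2 hours 50 minutes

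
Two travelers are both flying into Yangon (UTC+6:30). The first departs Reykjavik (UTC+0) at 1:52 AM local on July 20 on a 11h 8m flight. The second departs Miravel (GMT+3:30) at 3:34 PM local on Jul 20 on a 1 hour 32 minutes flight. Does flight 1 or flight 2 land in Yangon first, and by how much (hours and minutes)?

the first, by 36 minutes

Flight 1 departs at 1:52 AM UTC (Jul 20).
+11 hours 8 minutes → arrive 1:00 PM UTC on Jul 20.
Flight 2 in UTC: 3:34 PM − 3:30 = 12:04 PM on Jul 20.
+1 hour and 32 minutes → arrive 1:36 PM UTC on Jul 20.
Flight 1 lands earlier by 36 minutes.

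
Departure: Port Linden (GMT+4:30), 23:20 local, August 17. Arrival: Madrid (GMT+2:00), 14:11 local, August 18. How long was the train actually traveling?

17 hours 21 minutes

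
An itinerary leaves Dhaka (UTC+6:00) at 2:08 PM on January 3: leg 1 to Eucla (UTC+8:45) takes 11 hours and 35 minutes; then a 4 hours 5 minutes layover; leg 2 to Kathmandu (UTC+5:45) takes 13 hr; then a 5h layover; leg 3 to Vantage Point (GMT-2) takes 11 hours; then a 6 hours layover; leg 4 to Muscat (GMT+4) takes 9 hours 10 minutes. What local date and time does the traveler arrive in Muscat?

Convert departure to UTC: 2:08 PM − 6:00 = 8:08 AM UTC on Jan 3.
Add 11 hours and 35 minutes leg 1 → 7:43 PM UTC.
Add 4 hours 5 minutes layover in Eucla → 11:48 PM UTC.
Add 13 hours leg 2 → 12:48 PM UTC (Jan 4).
Add 5 hours layover in Kathmandu → 5:48 PM UTC.
Add 11 hours leg 3 → 4:48 AM UTC (Jan 5).
Add 6 hours layover in Vantage Point → 10:48 AM UTC.
Add 9 hours 10 minutes leg 4 → 7:58 PM UTC.
Muscat is UTC+4:00, so local arrival = 7:58 PM + 4:00 = 11:58 PM on Jan 5.

11:58 PM on Jan 5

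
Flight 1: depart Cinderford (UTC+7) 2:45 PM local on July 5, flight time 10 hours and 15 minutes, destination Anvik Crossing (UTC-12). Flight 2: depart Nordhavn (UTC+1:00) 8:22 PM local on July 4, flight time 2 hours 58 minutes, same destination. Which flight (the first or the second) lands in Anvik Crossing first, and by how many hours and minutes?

the second, by 19 hours 40 minutes

Flight 1 in UTC: 2:45 PM − 7:00 = 7:45 AM on Jul 5.
+10 hours 15 minutes → arrive 6:00 PM UTC on Jul 5.
Flight 2 in UTC: 8:22 PM − 1:00 = 7:22 PM on Jul 4.
+2 hours 58 minutes → arrive 10:20 PM UTC on Jul 4.
Flight 2 lands earlier by 19 hours 40 minutes.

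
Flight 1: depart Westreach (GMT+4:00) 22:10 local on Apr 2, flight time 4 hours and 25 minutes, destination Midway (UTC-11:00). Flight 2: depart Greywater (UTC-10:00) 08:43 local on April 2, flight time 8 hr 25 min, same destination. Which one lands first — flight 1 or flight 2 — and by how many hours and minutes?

Flight 1 in UTC: 22:10 − 4:00 = 18:10 on Apr 2.
+4 hours and 25 minutes → arrive 22:35 UTC on Apr 2.
Flight 2 in UTC: 08:43 + 10:00 = 18:43 on Apr 2.
+8 hours and 25 minutes → arrive 03:08 UTC on Apr 3.
Flight 1 lands earlier by 4 hours 33 minutes.

the first, by 4 hours 33 minutes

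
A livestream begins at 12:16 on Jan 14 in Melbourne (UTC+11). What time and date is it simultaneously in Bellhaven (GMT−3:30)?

In UTC: 12:16 − 11:00 = 01:16 on Jan 14.
Bellhaven is UTC−3:30: 01:16 − 3:30 = 21:46 on Jan 13.

21:46 on January 13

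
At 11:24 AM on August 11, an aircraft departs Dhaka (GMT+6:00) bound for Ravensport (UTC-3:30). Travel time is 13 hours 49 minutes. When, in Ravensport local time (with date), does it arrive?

Ravensport is 9:30 behind Dhaka.
After 13 hours and 49 minutes it is 1:13 AM (Aug 12) in Dhaka.
Shift by the zone difference: 1:13 AM − 9:30 = 3:43 PM on Aug 11 in Ravensport.

3:43 PM on August 11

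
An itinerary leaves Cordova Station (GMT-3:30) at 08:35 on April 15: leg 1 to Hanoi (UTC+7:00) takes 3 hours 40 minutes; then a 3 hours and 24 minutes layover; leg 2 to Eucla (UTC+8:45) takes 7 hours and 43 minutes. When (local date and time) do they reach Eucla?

Convert departure to UTC: 08:35 + 3:30 = 12:05 UTC on Apr 15.
Add 3 hours 40 minutes leg 1 → 15:45 UTC.
Add 3 hours 24 minutes layover in Hanoi → 19:09 UTC.
Add 7 hours and 43 minutes leg 2 → 02:52 UTC (Apr 16).
Eucla is UTC+8:45, so local arrival = 02:52 + 8:45 = 11:37 on Apr 16.

11:37 on April 16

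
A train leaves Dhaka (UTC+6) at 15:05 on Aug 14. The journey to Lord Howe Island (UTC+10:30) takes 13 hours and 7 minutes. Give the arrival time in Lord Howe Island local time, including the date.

Convert departure to UTC: 15:05 − 6:00 = 09:05 UTC on Aug 14.
Add 13 hours 7 minutes travel time → 22:12 UTC.
Lord Howe Island is UTC+10:30, so local arrival = 22:12 + 10:30 = 08:42 on Aug 15.

08:42 on Aug 15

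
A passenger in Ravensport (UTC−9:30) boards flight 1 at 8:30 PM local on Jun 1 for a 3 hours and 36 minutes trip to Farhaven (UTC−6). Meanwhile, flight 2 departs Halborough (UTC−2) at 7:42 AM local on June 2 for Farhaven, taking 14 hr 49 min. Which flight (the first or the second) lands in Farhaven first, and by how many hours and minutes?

Flight 1 in UTC: 8:30 PM + 9:30 = 6:00 AM on Jun 2.
+3 hours 36 minutes → arrive 9:36 AM UTC on Jun 2.
Flight 2 in UTC: 7:42 AM + 2:00 = 9:42 AM on Jun 2.
+14 hours and 49 minutes → arrive 12:31 AM UTC on Jun 3.
Flight 1 lands earlier by 14 hours 55 minutes.

the first, by 14 hours 55 minutes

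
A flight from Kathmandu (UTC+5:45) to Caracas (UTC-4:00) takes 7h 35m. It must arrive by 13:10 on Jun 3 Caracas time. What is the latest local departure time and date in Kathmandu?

Target arrival in UTC: 13:10 + 4:00 = 17:10 on Jun 3.
Subtract 7 hours 35 minutes → departure 09:35 UTC on Jun 3.
Kathmandu is UTC+5:45: 09:35 + 5:45 = 15:20 on Jun 3.

15:20 on June 3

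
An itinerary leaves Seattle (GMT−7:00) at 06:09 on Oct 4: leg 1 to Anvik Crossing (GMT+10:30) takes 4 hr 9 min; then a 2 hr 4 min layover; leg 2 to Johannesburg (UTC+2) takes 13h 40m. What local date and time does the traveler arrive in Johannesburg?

Convert departure to UTC: 06:09 + 7:00 = 13:09 UTC on Oct 4.
Add 4 hours 9 minutes leg 1 → 17:18 UTC.
Add 2 hours 4 minutes layover in Anvik Crossing → 19:22 UTC.
Add 13 hours and 40 minutes leg 2 → 09:02 UTC (Oct 5).
Johannesburg is UTC+2:00, so local arrival = 09:02 + 2:00 = 11:02 on Oct 5.

11:02 on Oct 5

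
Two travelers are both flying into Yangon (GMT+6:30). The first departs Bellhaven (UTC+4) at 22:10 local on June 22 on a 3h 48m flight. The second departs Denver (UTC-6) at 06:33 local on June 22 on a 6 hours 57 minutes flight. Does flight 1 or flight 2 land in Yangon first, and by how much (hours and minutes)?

the second, by 2 hours 28 minutes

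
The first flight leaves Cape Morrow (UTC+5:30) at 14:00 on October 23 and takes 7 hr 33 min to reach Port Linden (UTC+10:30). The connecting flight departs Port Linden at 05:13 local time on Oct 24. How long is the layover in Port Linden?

2 hours 40 minutes

Convert departure to UTC: 14:00 − 5:30 = 08:30 UTC on Oct 23.
Add 7 hours 33 minutes flight time → 16:03 UTC.
Port Linden is UTC+10:30, so local arrival = 16:03 + 10:30 = 02:33 on Oct 24.
Layover = 05:13 − 02:33 = 2 hours 40 minutes.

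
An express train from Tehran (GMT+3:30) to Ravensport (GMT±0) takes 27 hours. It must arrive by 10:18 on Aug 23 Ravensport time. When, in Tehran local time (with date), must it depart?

10:48 on Aug 22

Target arrival is already UTC: 10:18 on Aug 23.
Subtract 27 hours → departure 07:18 UTC on Aug 22.
Tehran is UTC+3:30: 07:18 + 3:30 = 10:48 on Aug 22.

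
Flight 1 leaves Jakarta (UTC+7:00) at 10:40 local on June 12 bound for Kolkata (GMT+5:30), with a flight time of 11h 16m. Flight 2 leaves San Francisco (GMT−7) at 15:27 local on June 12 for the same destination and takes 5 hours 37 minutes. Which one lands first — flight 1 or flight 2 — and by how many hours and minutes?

the first, by 13 hours 8 minutes

Flight 1 in UTC: 10:40 − 7:00 = 03:40 on Jun 12.
+11 hours 16 minutes → arrive 14:56 UTC on Jun 12.
Flight 2 in UTC: 15:27 + 7:00 = 22:27 on Jun 12.
+5 hours 37 minutes → arrive 04:04 UTC on Jun 13.
Flight 1 lands earlier by 13 hours 8 minutes.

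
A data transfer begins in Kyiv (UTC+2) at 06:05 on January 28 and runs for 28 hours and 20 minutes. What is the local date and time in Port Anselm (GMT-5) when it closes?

Convert start to UTC: 06:05 − 2:00 = 04:05 UTC on Jan 28.
Add 28 hours and 20 minutes duration → 08:25 UTC (Jan 29).
Port Anselm is UTC−5:00, so local end time = 08:25 − 5:00 = 03:25 on Jan 29.

03:25 on January 29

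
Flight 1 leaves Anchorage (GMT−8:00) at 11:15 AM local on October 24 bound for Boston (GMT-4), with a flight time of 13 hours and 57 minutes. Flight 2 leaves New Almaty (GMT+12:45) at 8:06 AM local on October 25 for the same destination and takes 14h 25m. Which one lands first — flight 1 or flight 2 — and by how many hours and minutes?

Flight 1 in UTC: 11:15 AM + 8:00 = 7:15 PM on Oct 24.
+13 hours and 57 minutes → arrive 9:12 AM UTC on Oct 25.
Flight 2 in UTC: 8:06 AM − 12:45 = 7:21 PM on Oct 24.
+14 hours 25 minutes → arrive 9:46 AM UTC on Oct 25.
Flight 1 lands earlier by 34 minutes.

the first, by 34 minutes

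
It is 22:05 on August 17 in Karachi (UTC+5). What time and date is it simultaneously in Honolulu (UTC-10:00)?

07:05 on August 17

Honolulu is 15:00 behind Karachi.
Shift by the zone difference: 22:05 − 15:00 = 07:05 on Aug 17 in Honolulu.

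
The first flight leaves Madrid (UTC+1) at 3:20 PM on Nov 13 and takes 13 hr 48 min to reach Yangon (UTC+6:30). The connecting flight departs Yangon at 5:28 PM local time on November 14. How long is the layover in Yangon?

Convert departure to UTC: 3:20 PM − 1:00 = 2:20 PM UTC on Nov 13.
Add 13 hours and 48 minutes flight time → 4:08 AM UTC (Nov 14).
Yangon is UTC+6:30, so local arrival = 4:08 AM + 6:30 = 10:38 AM on Nov 14.
Layover = 5:28 PM − 10:38 AM = 6 hours 50 minutes.

6 hours 50 minutes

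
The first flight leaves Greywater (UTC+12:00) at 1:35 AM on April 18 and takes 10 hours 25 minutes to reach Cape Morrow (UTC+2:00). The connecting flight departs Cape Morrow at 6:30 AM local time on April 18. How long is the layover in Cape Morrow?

Convert departure to UTC: 1:35 AM − 12:00 = 1:35 PM UTC on Apr 17.
Add 10 hours 25 minutes flight time → 12:00 AM UTC (Apr 18).
Cape Morrow is UTC+2:00, so local arrival = 12:00 AM + 2:00 = 2:00 AM on Apr 18.
Layover = 6:30 AM − 2:00 AM = 4 hours 30 minutes.

4 hours 30 minutes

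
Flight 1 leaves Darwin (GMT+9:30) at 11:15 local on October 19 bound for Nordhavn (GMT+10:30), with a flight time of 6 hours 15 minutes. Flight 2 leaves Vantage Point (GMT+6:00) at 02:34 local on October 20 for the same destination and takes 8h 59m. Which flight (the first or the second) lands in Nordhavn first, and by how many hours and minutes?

Flight 1 in UTC: 11:15 − 9:30 = 01:45 on Oct 19.
+6 hours 15 minutes → arrive 08:00 UTC on Oct 19.
Flight 2 in UTC: 02:34 − 6:00 = 20:34 on Oct 19.
+8 hours 59 minutes → arrive 05:33 UTC on Oct 20.
Flight 1 lands earlier by 21 hours 33 minutes.

the first, by 21 hours 33 minutes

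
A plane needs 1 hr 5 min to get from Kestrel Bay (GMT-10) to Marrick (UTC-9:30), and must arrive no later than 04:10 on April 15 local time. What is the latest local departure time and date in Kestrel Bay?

02:35 on April 15

Target arrival in UTC: 04:10 + 9:30 = 13:40 on Apr 15.
Subtract 1 hour 5 minutes → departure 12:35 UTC on Apr 15.
Kestrel Bay is UTC−10:00: 12:35 − 10:00 = 02:35 on Apr 15.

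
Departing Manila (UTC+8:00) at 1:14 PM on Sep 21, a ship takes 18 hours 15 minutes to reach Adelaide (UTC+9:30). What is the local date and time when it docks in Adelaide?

Convert departure to UTC: 1:14 PM − 8:00 = 5:14 AM UTC on Sep 21.
Add 18 hours and 15 minutes travel time → 11:29 PM UTC.
Adelaide is UTC+9:30, so local arrival = 11:29 PM + 9:30 = 8:59 AM on Sep 22.

8:59 AM on Sep 22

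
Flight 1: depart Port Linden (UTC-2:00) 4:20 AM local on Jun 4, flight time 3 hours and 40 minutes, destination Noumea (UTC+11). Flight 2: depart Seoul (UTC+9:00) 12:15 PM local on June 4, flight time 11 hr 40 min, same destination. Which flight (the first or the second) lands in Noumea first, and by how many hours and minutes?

the first, by 4 hours 55 minutes

Flight 1 in UTC: 4:20 AM + 2:00 = 6:20 AM on Jun 4.
+3 hours and 40 minutes → arrive 10:00 AM UTC on Jun 4.
Flight 2 in UTC: 12:15 PM − 9:00 = 3:15 AM on Jun 4.
+11 hours and 40 minutes → arrive 2:55 PM UTC on Jun 4.
Flight 1 lands earlier by 4 hours 55 minutes.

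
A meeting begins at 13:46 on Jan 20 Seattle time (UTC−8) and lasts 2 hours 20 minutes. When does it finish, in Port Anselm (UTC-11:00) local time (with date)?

13:06 on Jan 20

Convert start to UTC: 13:46 + 8:00 = 21:46 UTC on Jan 20.
Add 2 hours and 20 minutes duration → 00:06 UTC (Jan 21).
Port Anselm is UTC−11:00, so local end time = 00:06 − 11:00 = 13:06 on Jan 20.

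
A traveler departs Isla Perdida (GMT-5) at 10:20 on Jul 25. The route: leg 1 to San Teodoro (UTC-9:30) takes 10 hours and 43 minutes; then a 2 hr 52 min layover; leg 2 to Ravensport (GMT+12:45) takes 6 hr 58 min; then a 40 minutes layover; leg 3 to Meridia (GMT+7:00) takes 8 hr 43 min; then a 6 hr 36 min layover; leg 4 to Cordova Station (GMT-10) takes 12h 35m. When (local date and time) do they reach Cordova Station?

06:27 on July 27

Convert departure to UTC: 10:20 + 5:00 = 15:20 UTC on Jul 25.
Add 10 hours and 43 minutes leg 1 → 02:03 UTC (Jul 26).
Add 2 hours 52 minutes layover in San Teodoro → 04:55 UTC.
Add 6 hours and 58 minutes leg 2 → 11:53 UTC.
Add 40 minutes layover in Ravensport → 12:33 UTC.
Add 8 hours 43 minutes leg 3 → 21:16 UTC.
Add 6 hours and 36 minutes layover in Meridia → 03:52 UTC (Jul 27).
Add 12 hours and 35 minutes leg 4 → 16:27 UTC.
Cordova Station is UTC−10:00, so local arrival = 16:27 − 10:00 = 06:27 on Jul 27.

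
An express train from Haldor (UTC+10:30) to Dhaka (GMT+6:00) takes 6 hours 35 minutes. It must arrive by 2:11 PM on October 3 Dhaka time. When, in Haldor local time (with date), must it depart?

12:06 PM on October 3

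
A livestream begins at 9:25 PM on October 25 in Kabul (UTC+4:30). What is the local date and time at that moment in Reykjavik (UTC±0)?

Reykjavik is 4:30 behind Kabul.
Shift by the zone difference: 9:25 PM − 4:30 = 4:55 PM on Oct 25 in Reykjavik.

4:55 PM on October 25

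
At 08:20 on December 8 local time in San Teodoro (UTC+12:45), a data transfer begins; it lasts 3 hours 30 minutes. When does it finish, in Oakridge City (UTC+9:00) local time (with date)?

08:05 on Dec 8

Convert start to UTC: 08:20 − 12:45 = 19:35 UTC on Dec 7.
Add 3 hours 30 minutes duration → 23:05 UTC.
Oakridge City is UTC+9:00, so local end time = 23:05 + 9:00 = 08:05 on Dec 8.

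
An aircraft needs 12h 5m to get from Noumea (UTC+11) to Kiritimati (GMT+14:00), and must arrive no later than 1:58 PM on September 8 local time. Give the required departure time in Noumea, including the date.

10:53 PM on Sep 7

Target arrival in UTC: 1:58 PM − 14:00 = 11:58 PM on Sep 7.
Subtract 12 hours and 5 minutes → departure 11:53 AM UTC on Sep 7.
Noumea is UTC+11:00: 11:53 AM + 11:00 = 10:53 PM on Sep 7.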